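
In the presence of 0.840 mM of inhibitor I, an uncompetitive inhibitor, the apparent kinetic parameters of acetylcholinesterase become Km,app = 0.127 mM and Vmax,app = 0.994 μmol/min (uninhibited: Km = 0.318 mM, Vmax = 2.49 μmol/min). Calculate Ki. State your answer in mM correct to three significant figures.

0.558 mM

Uncompetitive: Vmax,app = Vmax/α (and Km,app = Km/α) with α = 1 + [I]/Ki.
α = Vmax/Vmax,app = 2.49/0.994 = 2.505.
Ki = [I]/(α − 1) = 0.840/1.505 = 0.558 mM.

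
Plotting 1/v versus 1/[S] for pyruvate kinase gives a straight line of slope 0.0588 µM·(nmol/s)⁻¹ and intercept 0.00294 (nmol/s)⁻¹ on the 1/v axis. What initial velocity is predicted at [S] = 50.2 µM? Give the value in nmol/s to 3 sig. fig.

243 nmol/s

The y-intercept is 1/Vmax, so Vmax = 1/0.00294 = 340 nmol/s.
The slope is Km/Vmax, so Km = 0.0588 × 340 = 20.0 µM.
Then v = 340 × 50.2/(20.0 + 50.2) = 243 nmol/s.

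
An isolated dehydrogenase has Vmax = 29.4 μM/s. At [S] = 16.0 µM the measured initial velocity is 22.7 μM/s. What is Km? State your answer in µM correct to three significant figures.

4.72 µM

From v = Vmax[S]/(Km+[S]), Km = [S](Vmax − v)/v.
Km = 16.0 × (29.4 − 22.7) / 22.7 = 107.2/22.7 = 4.72 µM.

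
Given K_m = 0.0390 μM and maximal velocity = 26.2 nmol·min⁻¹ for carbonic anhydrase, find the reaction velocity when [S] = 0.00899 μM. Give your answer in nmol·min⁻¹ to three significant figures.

4.91 nmol·min⁻¹

[S]/(Km+[S]) = 0.00899/0.04799 = 0.1873, the fractional saturation.
v = 0.1873 × Vmax = 0.1873 × 26.2 = 4.91 nmol·min⁻¹.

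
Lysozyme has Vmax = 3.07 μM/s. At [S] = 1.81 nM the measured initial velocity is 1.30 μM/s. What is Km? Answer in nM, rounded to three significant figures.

v/Vmax = 1.30/3.07 = 0.4235 = [S]/(Km+[S]).
So Km + [S] = [S]/0.4235 = 4.274 nM, giving Km = 4.274 − 1.81 = 2.46 nM.

2.46 nM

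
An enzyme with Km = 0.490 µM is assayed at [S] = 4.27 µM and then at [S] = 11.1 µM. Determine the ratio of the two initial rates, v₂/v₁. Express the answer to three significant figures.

The fractional saturations are [S]/(Km+[S]) = 4.27/4.760 = 0.8971 and 11.1/11.59 = 0.9577.
v₂/v₁ is just their ratio: 0.9577/0.8971 = 1.07.

1.07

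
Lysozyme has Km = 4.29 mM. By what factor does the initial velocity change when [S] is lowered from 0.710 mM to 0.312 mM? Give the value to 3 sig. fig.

Since Vmax cancels, v₂/v₁ = [S]₂(Km+[S]₁) / [S]₁(Km+[S]₂).
= 0.312×(4.29+0.710) / (0.710×(4.29+0.312)) = 1.560/3.267 = 0.477.

0.477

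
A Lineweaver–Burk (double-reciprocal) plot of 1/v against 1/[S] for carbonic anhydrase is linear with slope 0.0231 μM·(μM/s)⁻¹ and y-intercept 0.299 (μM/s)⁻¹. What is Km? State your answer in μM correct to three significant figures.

y-intercept = 1/Vmax ⇒ Vmax = 3.34 μM/s; slope = Km/Vmax ⇒ Km = slope × Vmax.
Km = 0.0231 × 3.34 = 0.0773 μM.

0.0773 μM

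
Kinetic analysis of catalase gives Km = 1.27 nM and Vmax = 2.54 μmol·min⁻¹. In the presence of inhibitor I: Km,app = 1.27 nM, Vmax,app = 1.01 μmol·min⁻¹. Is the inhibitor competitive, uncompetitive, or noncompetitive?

Vmax decreases (2.54 → 1.01 μmol·min⁻¹) while Km is unchanged — pure noncompetitive inhibition.

noncompetitive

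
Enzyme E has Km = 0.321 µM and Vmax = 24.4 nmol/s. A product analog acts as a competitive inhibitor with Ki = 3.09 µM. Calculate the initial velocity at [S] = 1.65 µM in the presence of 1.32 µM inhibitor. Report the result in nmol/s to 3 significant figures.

α = 1 + [I]/Ki = 1 + 1.32/3.09 = 1.427.
For a competitive inhibitor, Vmax is unchanged and the apparent Km becomes α·Km: Km,app = 0.458 µM, Vmax,app = 24.4 nmol/s.
v = Vmax,app·[S]/(Km,app + [S]) = 24.4 × 1.65/(0.458 + 1.65) = 19.1 nmol/s.

19.1 nmol/s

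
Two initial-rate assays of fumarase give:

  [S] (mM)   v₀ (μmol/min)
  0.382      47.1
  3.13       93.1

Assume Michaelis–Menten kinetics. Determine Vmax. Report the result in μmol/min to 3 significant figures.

In reciprocal form, 1/v = (Km/Vmax)·(1/[S]) + 1/Vmax. The two points give (1/[S], 1/v) = (2.618, 0.02123) and (0.3195, 0.01074).
Slope = (0.02123 − 0.01074)/(2.618 − 0.3195) = 0.004564; intercept = 0.02123 − 0.004564×2.618 = 0.009283.
Vmax = 1/intercept = 108 μmol/min; Km = slope × Vmax = 0.004564 × 108 = 0.492 mM.

108 μmol/min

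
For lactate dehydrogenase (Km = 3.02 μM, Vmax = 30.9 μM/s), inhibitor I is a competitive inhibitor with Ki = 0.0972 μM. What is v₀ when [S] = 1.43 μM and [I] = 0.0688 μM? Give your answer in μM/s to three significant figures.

6.71 μM/s

α = 1 + [I]/Ki = 1 + 0.0688/0.0972 = 1.708.
For a competitive inhibitor, Vmax is unchanged and the apparent Km becomes α·Km: Km,app = 5.16 μM, Vmax,app = 30.9 μM/s.
v = Vmax,app·[S]/(Km,app + [S]) = 30.9 × 1.43/(5.16 + 1.43) = 6.71 μM/s.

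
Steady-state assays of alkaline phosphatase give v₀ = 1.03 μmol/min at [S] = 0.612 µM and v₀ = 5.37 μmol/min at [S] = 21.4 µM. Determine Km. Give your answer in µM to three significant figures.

In reciprocal form, 1/v = (Km/Vmax)·(1/[S]) + 1/Vmax. The two points give (1/[S], 1/v) = (1.634, 0.9709) and (0.04673, 0.1862).
Slope = (0.9709 − 0.1862)/(1.634 − 0.04673) = 0.4943; intercept = 0.9709 − 0.4943×1.634 = 0.1631.
Vmax = 1/intercept = 6.13 μmol/min; Km = slope × Vmax = 0.4943 × 6.13 = 3.03 µM.

3.03 µM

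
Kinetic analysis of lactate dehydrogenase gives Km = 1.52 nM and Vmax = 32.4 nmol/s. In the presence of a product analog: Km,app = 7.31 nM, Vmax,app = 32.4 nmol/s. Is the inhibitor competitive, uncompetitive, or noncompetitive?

competitive

Km increases (1.52 → 7.31 nM) while Vmax is unchanged — the hallmark of competitive inhibition.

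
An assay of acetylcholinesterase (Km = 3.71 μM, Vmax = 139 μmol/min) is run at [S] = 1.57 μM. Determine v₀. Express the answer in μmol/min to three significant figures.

[S]/(Km+[S]) = 1.57/5.280 = 0.2973, the fractional saturation.
v = 0.2973 × Vmax = 0.2973 × 139 = 41.3 μmol/min.

41.3 μmol/min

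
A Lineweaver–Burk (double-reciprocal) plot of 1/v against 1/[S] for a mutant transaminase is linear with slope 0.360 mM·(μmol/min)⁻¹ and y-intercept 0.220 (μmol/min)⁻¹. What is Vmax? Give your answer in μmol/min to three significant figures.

4.55 μmol/min

The y-intercept of a Lineweaver–Burk plot equals 1/Vmax, so Vmax = 1/0.220 = 4.55 μmol/min.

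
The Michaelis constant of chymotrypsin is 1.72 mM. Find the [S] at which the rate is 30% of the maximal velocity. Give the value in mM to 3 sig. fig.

0.737 mM

v/Vmax = [S]/(Km+[S]) = 0.3, so [S] = Km·0.3/(1 − 0.3) = 1.72 × 0.4286.
[S] = 0.737 mM.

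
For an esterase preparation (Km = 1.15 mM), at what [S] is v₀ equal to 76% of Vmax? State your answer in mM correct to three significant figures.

v/Vmax = [S]/(Km+[S]) = 0.76, so [S] = Km·0.76/(1 − 0.76) = 1.15 × 3.167.
[S] = 3.64 mM.

3.64 mM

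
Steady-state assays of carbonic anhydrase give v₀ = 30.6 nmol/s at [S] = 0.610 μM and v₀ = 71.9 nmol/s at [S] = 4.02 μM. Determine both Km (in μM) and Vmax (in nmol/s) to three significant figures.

Km = 1.28 μM; Vmax = 94.8 nmol/s

From v = Vmax[S]/(Km+[S]), each point gives Vmax = v(Km+[S])/[S].
Equating: 30.6(Km+0.610)/0.610 = 71.9(Km+4.02)/4.02.
50.16·Km + 30.6 = 17.89·Km + 71.9, so (50.16 − 17.89)·Km = 71.9 − 30.6.
Km = 41.30/32.28 = 1.28 μM; then Vmax = 30.6(1.28+0.610)/0.610 = 94.8 nmol/s.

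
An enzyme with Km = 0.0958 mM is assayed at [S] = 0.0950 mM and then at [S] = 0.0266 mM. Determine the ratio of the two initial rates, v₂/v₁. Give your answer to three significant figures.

The fractional saturations are [S]/(Km+[S]) = 0.0950/0.1908 = 0.4979 and 0.0266/0.1224 = 0.2173.
v₂/v₁ is just their ratio: 0.2173/0.4979 = 0.436.

0.436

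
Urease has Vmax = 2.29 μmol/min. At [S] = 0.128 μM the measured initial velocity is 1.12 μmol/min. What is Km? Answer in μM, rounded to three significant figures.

0.134 μM

v/Vmax = 1.12/2.29 = 0.4891 = [S]/(Km+[S]).
So Km + [S] = [S]/0.4891 = 0.2617 μM, giving Km = 0.2617 − 0.128 = 0.134 μM.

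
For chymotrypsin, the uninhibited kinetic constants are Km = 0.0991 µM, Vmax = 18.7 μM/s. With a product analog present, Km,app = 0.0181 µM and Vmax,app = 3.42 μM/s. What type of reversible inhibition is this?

Both Km and Vmax decrease by the same factor (~5.47-fold) — characteristic of uncompetitive inhibition.

uncompetitive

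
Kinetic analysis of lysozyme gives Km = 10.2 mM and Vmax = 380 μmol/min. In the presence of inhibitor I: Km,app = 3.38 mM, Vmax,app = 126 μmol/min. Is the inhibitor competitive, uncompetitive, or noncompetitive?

Both Km and Vmax decrease by the same factor (~3.02-fold) — characteristic of uncompetitive inhibition.

uncompetitive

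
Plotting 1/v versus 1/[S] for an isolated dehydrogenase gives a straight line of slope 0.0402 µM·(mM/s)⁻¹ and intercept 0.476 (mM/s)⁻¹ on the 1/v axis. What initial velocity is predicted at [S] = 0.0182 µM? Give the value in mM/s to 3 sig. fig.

0.372 mM/s

The y-intercept is 1/Vmax, so Vmax = 1/0.476 = 2.10 mM/s.
The slope is Km/Vmax, so Km = 0.0402 × 2.10 = 0.0845 µM.
Then v = 2.10 × 0.0182/(0.0845 + 0.0182) = 0.372 mM/s.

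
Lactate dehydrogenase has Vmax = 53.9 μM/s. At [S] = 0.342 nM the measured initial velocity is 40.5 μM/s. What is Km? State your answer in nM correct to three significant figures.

0.113 nM

v/Vmax = 40.5/53.9 = 0.7514 = [S]/(Km+[S]).
So Km + [S] = [S]/0.7514 = 0.4552 nM, giving Km = 0.4552 − 0.342 = 0.113 nM.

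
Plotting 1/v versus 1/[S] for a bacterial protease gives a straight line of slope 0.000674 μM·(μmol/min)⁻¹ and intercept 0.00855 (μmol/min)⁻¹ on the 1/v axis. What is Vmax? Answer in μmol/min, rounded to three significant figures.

117 μmol/min

The y-intercept of a Lineweaver–Burk plot equals 1/Vmax, so Vmax = 1/0.00855 = 117 μmol/min.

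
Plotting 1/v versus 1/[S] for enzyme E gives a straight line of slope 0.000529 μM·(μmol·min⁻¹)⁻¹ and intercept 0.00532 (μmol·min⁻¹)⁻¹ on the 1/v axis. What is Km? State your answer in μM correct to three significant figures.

y-intercept = 1/Vmax ⇒ Vmax = 188 μmol·min⁻¹; slope = Km/Vmax ⇒ Km = slope × Vmax.
Km = 0.000529 × 188 = 0.0994 μM.

0.0994 μM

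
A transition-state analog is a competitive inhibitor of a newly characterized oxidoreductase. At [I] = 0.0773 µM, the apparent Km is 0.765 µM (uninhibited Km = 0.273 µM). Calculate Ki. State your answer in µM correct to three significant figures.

0.0429 µM

Competitive: Km,app = α·Km with α = 1 + [I]/Ki.
α = Km,app/Km = 0.765/0.273 = 2.802.
Since α = 1 + [I]/Ki, [I]/Ki = 2.802 − 1 = 1.802 and Ki = 0.0773/1.802 = 0.0429 µM.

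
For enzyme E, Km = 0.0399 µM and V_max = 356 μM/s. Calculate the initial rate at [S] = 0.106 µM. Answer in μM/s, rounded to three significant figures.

259 μM/s

[S]/(Km+[S]) = 0.106/0.1459 = 0.7265, the fractional saturation.
v = 0.7265 × Vmax = 0.7265 × 356 = 259 μM/s.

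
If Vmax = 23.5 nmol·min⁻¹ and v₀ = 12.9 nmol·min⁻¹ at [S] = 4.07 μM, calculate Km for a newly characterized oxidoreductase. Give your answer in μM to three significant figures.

v/Vmax = 12.9/23.5 = 0.5489 = [S]/(Km+[S]).
So Km + [S] = [S]/0.5489 = 7.414 μM, giving Km = 7.414 − 4.07 = 3.34 μM.

3.34 μM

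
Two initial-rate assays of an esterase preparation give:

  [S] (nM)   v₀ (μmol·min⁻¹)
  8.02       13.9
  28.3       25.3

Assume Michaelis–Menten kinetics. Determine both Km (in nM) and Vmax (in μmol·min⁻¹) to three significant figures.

From v = Vmax[S]/(Km+[S]), each point gives Vmax = v(Km+[S])/[S].
Equating: 13.9(Km+8.02)/8.02 = 25.3(Km+28.3)/28.3.
1.733·Km + 13.9 = 0.8940·Km + 25.3, so (1.733 − 0.8940)·Km = 25.3 − 13.9.
Km = 11.40/0.8392 = 13.6 nM; then Vmax = 13.9(13.6+8.02)/8.02 = 37.4 μmol·min⁻¹.

Km = 13.6 nM; Vmax = 37.4 μmol·min⁻¹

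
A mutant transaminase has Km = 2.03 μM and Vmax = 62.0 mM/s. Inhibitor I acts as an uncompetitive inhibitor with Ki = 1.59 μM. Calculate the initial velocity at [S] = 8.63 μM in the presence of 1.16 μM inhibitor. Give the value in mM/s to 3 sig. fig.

α = 1 + [I]/Ki = 1 + 1.16/1.59 = 1.730.
For an uncompetitive inhibitor, both parameters are divided by α, giving Vmax/α and Km/α: Km,app = 1.17 μM, Vmax,app = 35.8 mM/s.
v = Vmax,app·[S]/(Km,app + [S]) = 35.8 × 8.63/(1.17 + 8.63) = 31.6 mM/s.

31.6 mM/s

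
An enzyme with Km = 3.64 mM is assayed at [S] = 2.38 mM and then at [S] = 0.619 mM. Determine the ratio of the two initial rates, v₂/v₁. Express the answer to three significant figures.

0.368

The fractional saturations are [S]/(Km+[S]) = 2.38/6.020 = 0.3953 and 0.619/4.259 = 0.1453.
v₂/v₁ is just their ratio: 0.1453/0.3953 = 0.368.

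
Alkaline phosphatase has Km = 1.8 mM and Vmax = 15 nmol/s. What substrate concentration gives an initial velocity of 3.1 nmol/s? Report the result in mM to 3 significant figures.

0.469 mM

Rearranging v = Vmax[S]/(Km+[S]) gives [S] = Km·v/(Vmax − v).
[S] = 1.8 × 3.1 / (15 − 3.1) = 5.580/11.90 = 0.469 mM.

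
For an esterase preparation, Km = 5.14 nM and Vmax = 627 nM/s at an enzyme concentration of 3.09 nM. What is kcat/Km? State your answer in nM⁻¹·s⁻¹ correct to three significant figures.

kcat = Vmax/[E]total = 627/3.09 = 203 s⁻¹.
kcat/Km = 203/5.14 = 39.5 nM⁻¹·s⁻¹.

39.5 nM⁻¹·s⁻¹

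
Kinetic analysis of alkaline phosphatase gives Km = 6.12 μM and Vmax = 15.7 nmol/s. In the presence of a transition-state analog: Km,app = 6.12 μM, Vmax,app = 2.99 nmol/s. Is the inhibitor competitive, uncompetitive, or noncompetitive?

Vmax decreases (15.7 → 2.99 nmol/s) while Km is unchanged — pure noncompetitive inhibition.

noncompetitive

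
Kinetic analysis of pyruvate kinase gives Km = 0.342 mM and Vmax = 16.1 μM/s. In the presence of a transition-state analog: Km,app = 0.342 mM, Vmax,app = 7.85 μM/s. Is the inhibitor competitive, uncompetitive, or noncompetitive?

noncompetitive

Vmax decreases (16.1 → 7.85 μM/s) while Km is unchanged — pure noncompetitive inhibition.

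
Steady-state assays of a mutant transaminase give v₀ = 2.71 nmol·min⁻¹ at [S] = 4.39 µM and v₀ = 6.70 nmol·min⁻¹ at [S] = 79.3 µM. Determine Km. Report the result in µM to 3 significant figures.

From v = Vmax[S]/(Km+[S]), each point gives Vmax = v(Km+[S])/[S].
Equating: 2.71(Km+4.39)/4.39 = 6.70(Km+79.3)/79.3.
0.6173·Km + 2.71 = 0.08449·Km + 6.70, so (0.6173 − 0.08449)·Km = 6.70 − 2.71.
Km = 3.990/0.5328 = 7.49 µM; then Vmax = 2.71(7.49+4.39)/4.39 = 7.33 nmol·min⁻¹.

7.49 µM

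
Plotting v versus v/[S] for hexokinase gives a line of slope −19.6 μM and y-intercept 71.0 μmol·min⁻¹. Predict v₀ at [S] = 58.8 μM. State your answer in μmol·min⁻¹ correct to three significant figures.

In the Eadie–Hofstee form v = Vmax − Km·(v/[S]), the slope is −Km and the intercept is Vmax, so Km = 19.6 μM and Vmax = 71.0 μmol·min⁻¹.
v = 71.0 × 58.8/(19.6 + 58.8) = 53.2 μmol·min⁻¹.

53.2 μmol·min⁻¹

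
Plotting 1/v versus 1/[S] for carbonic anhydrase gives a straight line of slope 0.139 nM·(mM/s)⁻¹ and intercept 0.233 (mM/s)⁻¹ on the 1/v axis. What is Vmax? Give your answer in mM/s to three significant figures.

The y-intercept of a Lineweaver–Burk plot equals 1/Vmax, so Vmax = 1/0.233 = 4.29 mM/s.

4.29 mM/s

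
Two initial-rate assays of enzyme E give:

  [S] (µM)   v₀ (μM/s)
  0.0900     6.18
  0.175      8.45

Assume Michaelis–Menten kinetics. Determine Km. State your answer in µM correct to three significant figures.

0.111 µM

In reciprocal form, 1/v = (Km/Vmax)·(1/[S]) + 1/Vmax. The two points give (1/[S], 1/v) = (11.11, 0.1618) and (5.714, 0.1183).
Slope = (0.1618 − 0.1183)/(11.11 − 5.714) = 0.008055; intercept = 0.1618 − 0.008055×11.11 = 0.07232.
Vmax = 1/intercept = 13.8 μM/s; Km = slope × Vmax = 0.008055 × 13.8 = 0.111 µM.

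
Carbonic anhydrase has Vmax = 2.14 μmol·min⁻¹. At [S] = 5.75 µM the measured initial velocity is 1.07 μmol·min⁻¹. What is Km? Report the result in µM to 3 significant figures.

5.75 µM

From v = Vmax[S]/(Km+[S]), Km = [S](Vmax − v)/v.
Km = 5.75 × (2.14 − 1.07) / 1.07 = 6.153/1.07 = 5.75 µM.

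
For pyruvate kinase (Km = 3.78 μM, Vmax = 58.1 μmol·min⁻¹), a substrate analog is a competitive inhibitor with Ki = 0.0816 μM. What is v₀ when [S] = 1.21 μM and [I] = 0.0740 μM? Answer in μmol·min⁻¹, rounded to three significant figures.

α = 1 + [I]/Ki = 1 + 0.0740/0.0816 = 1.907.
For a competitive inhibitor, Vmax is unchanged and the apparent Km becomes α·Km: Km,app = 7.21 μM, Vmax,app = 58.1 μmol·min⁻¹.
v = Vmax,app·[S]/(Km,app + [S]) = 58.1 × 1.21/(7.21 + 1.21) = 8.35 μmol·min⁻¹.

8.35 μmol·min⁻¹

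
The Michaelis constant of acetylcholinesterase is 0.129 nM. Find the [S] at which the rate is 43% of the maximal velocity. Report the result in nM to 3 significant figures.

v/Vmax = [S]/(Km+[S]) = 0.43, so [S] = Km·0.43/(1 − 0.43) = 0.129 × 0.7544.
[S] = 0.0973 nM.

0.0973 nM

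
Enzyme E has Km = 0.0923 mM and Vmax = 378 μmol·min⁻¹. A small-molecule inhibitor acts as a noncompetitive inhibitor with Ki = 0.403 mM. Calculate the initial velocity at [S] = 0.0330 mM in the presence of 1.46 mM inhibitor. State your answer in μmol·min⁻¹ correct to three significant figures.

21.5 μmol·min⁻¹

α = 1 + [I]/Ki = 1 + 1.46/0.403 = 4.623.
For a noncompetitive inhibitor, Vmax is reduced to Vmax/α while Km is unchanged: Km,app = 0.0923 mM, Vmax,app = 81.8 μmol·min⁻¹.
v = Vmax,app·[S]/(Km,app + [S]) = 81.8 × 0.0330/(0.0923 + 0.0330) = 21.5 μmol·min⁻¹.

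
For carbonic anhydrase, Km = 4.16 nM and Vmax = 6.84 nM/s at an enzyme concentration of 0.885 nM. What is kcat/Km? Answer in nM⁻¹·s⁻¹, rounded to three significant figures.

kcat = Vmax/[E]total = 6.84/0.885 = 7.73 s⁻¹.
kcat/Km = 7.73/4.16 = 1.86 nM⁻¹·s⁻¹.

1.86 nM⁻¹·s⁻¹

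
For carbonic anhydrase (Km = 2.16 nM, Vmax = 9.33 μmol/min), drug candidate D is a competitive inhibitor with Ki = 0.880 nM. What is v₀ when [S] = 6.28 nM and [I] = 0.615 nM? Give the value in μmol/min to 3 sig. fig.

5.89 μmol/min

With α = 1 + [I]/Ki = 1 + 0.615/0.880 = 1.699, the competitive rate law is v = Vmax[S] / (αKm + [S]).
v = 9.33×6.28 / (1.699×2.16 + 6.28) = 58.59/9.950 = 5.89 μmol/min.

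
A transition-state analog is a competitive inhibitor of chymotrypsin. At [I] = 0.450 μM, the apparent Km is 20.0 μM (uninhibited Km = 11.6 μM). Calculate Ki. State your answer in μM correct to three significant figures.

0.621 μM

Competitive: Km,app = α·Km with α = 1 + [I]/Ki.
α = Km,app/Km = 20.0/11.6 = 1.724.
Since α = 1 + [I]/Ki, [I]/Ki = 1.724 − 1 = 0.7241 and Ki = 0.450/0.7241 = 0.621 μM.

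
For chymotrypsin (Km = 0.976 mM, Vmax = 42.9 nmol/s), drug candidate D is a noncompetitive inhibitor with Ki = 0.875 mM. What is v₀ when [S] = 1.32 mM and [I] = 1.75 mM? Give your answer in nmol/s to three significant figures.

8.22 nmol/s

α = 1 + [I]/Ki = 1 + 1.75/0.875 = 3.000.
For a noncompetitive inhibitor, Vmax is reduced to Vmax/α while Km is unchanged: Km,app = 0.976 mM, Vmax,app = 14.3 nmol/s.
v = Vmax,app·[S]/(Km,app + [S]) = 14.3 × 1.32/(0.976 + 1.32) = 8.22 nmol/s.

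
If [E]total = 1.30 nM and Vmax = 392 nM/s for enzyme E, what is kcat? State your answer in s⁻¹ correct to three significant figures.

kcat = Vmax/[E]total = 392 nM/s / 1.30 nM = 302 s⁻¹.

302 s⁻¹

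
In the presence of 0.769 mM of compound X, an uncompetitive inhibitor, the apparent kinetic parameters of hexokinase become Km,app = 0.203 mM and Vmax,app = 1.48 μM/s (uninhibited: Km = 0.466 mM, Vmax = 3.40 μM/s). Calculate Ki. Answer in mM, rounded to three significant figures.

Uncompetitive: Vmax,app = Vmax/α (and Km,app = Km/α) with α = 1 + [I]/Ki.
α = Vmax/Vmax,app = 3.40/1.48 = 2.297.
Ki = [I]/(α − 1) = 0.769/1.297 = 0.593 mM.

0.593 mM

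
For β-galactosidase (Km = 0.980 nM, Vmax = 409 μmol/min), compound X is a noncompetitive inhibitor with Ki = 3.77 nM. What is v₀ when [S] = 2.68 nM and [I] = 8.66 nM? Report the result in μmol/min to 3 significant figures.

With α = 1 + [I]/Ki = 1 + 8.66/3.77 = 3.297, the noncompetitive rate law is v = (Vmax/α)·[S] / (Km + [S]).
v = (409/3.297)×2.68 / (0.980 + 2.68) = 332.5/3.660 = 90.8 μmol/min.

90.8 μmol/min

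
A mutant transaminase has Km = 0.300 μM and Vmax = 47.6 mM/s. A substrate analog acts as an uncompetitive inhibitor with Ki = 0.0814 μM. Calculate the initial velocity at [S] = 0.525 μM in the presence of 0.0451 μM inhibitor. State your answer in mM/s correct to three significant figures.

22.4 mM/s

With α = 1 + [I]/Ki = 1 + 0.0451/0.0814 = 1.554, the uncompetitive rate law is v = (Vmax/α)·[S] / (Km/α + [S]).
v = (47.6/1.554)×0.525 / (0.300/1.554 + 0.525) = 16.08/0.7180 = 22.4 mM/s.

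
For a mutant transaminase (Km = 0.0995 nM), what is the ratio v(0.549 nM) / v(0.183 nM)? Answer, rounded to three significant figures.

Since Vmax cancels, v₂/v₁ = [S]₂(Km+[S]₁) / [S]₁(Km+[S]₂).
= 0.549×(0.0995+0.183) / (0.183×(0.0995+0.549)) = 0.1551/0.1187 = 1.31.

1.31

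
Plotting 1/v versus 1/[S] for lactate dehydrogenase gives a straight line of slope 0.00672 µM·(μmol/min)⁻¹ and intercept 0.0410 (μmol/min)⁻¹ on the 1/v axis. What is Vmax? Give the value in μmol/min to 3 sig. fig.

24.4 μmol/min

The y-intercept of a Lineweaver–Burk plot equals 1/Vmax, so Vmax = 1/0.0410 = 24.4 μmol/min.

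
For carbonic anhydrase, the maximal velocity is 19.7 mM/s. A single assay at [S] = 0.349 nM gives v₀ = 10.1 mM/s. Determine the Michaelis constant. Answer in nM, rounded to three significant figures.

0.332 nM

v/Vmax = 10.1/19.7 = 0.5127 = [S]/(Km+[S]).
So Km + [S] = [S]/0.5127 = 0.6807 nM, giving Km = 0.6807 − 0.349 = 0.332 nM.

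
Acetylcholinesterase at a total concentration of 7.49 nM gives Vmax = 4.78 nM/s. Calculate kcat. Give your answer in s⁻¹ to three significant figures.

0.638 s⁻¹

kcat = Vmax/[E]total = 4.78 nM/s / 7.49 nM = 0.638 s⁻¹.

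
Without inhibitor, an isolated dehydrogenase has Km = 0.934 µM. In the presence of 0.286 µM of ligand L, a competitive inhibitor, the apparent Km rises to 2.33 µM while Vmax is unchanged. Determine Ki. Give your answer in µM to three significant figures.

0.191 µM

Competitive: Km,app = α·Km with α = 1 + [I]/Ki.
α = Km,app/Km = 2.33/0.934 = 2.495.
Ki = [I]/(α − 1) = 0.286/1.495 = 0.191 µM.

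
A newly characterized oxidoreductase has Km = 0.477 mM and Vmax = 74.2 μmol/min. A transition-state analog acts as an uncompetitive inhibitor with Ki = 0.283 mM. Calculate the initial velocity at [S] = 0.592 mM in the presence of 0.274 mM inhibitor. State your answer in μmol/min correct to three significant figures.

α = 1 + [I]/Ki = 1 + 0.274/0.283 = 1.968.
For an uncompetitive inhibitor, both parameters are divided by α, giving Vmax/α and Km/α: Km,app = 0.242 mM, Vmax,app = 37.7 μmol/min.
v = Vmax,app·[S]/(Km,app + [S]) = 37.7 × 0.592/(0.242 + 0.592) = 26.7 μmol/min.

26.7 μmol/min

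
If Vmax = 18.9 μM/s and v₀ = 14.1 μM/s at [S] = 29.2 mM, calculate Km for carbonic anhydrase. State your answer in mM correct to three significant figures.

9.94 mM

From v = Vmax[S]/(Km+[S]), Km = [S](Vmax − v)/v.
Km = 29.2 × (18.9 − 14.1) / 14.1 = 140.2/14.1 = 9.94 mM.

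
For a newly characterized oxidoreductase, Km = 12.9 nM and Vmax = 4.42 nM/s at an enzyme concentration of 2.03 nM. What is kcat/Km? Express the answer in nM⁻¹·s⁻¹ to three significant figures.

0.169 nM⁻¹·s⁻¹

kcat = Vmax/[E]total = 4.42/2.03 = 2.18 s⁻¹.
kcat/Km = 2.18/12.9 = 0.169 nM⁻¹·s⁻¹.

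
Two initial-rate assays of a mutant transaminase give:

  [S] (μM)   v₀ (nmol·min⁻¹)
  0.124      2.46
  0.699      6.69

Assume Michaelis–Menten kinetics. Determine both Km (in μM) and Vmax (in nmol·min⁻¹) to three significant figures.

Km = 0.412 μM; Vmax = 10.6 nmol·min⁻¹

In reciprocal form, 1/v = (Km/Vmax)·(1/[S]) + 1/Vmax. The two points give (1/[S], 1/v) = (8.065, 0.4065) and (1.431, 0.1495).
Slope = (0.4065 − 0.1495)/(8.065 − 1.431) = 0.03874; intercept = 0.4065 − 0.03874×8.065 = 0.09405.
Vmax = 1/intercept = 10.6 nmol·min⁻¹; Km = slope × Vmax = 0.03874 × 10.6 = 0.412 μM.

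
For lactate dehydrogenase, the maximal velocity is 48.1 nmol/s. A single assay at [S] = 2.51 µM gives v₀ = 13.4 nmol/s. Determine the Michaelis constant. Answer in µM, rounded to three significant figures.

From v = Vmax[S]/(Km+[S]), Km = [S](Vmax − v)/v.
Km = 2.51 × (48.1 − 13.4) / 13.4 = 87.10/13.4 = 6.50 µM.

6.50 µM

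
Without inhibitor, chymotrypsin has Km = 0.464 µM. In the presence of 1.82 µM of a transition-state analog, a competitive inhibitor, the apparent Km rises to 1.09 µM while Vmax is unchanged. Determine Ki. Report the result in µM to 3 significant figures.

Competitive: Km,app = α·Km with α = 1 + [I]/Ki.
α = Km,app/Km = 1.09/0.464 = 2.349.
Ki = [I]/(α − 1) = 1.82/1.349 = 1.35 µM.

1.35 µM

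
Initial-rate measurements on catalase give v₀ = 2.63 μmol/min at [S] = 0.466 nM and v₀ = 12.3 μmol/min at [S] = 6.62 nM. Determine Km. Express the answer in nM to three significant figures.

2.55 nM

In reciprocal form, 1/v = (Km/Vmax)·(1/[S]) + 1/Vmax. The two points give (1/[S], 1/v) = (2.146, 0.3802) and (0.1511, 0.08130).
Slope = (0.3802 − 0.08130)/(2.146 − 0.1511) = 0.1498; intercept = 0.3802 − 0.1498×2.146 = 0.05867.
Vmax = 1/intercept = 17.0 μmol/min; Km = slope × Vmax = 0.1498 × 17.0 = 2.55 nM.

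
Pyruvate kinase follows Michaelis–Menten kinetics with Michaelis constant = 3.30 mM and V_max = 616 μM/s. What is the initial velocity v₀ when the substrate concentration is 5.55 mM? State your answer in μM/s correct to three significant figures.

386 μM/s

v = Vmax·[S]/(Km + [S]) = 616 × 5.55 / (3.30 + 5.55)
  = 3419 / 8.850 = 386 μM/s.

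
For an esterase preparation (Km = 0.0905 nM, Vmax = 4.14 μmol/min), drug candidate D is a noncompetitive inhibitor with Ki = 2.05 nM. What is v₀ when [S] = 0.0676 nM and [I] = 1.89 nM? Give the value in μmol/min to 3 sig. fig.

α = 1 + [I]/Ki = 1 + 1.89/2.05 = 1.922.
For a noncompetitive inhibitor, Vmax is reduced to Vmax/α while Km is unchanged: Km,app = 0.0905 nM, Vmax,app = 2.15 μmol/min.
v = Vmax,app·[S]/(Km,app + [S]) = 2.15 × 0.0676/(0.0905 + 0.0676) = 0.921 μmol/min.

0.921 μmol/min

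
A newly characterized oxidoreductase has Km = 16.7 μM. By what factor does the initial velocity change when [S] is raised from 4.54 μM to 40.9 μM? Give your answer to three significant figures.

3.32

Since Vmax cancels, v₂/v₁ = [S]₂(Km+[S]₁) / [S]₁(Km+[S]₂).
= 40.9×(16.7+4.54) / (4.54×(16.7+40.9)) = 868.7/261.5 = 3.32.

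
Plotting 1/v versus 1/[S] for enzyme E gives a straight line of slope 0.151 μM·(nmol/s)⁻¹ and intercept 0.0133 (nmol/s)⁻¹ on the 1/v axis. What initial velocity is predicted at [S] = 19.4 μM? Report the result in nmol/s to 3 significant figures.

The y-intercept is 1/Vmax, so Vmax = 1/0.0133 = 75.2 nmol/s.
The slope is Km/Vmax, so Km = 0.151 × 75.2 = 11.4 μM.
Then v = 75.2 × 19.4/(11.4 + 19.4) = 47.4 nmol/s.

47.4 nmol/s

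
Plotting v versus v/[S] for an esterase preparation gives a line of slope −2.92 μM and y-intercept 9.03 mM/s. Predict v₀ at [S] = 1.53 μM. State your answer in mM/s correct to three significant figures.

In the Eadie–Hofstee form v = Vmax − Km·(v/[S]), the slope is −Km and the intercept is Vmax, so Km = 2.92 μM and Vmax = 9.03 mM/s.
v = 9.03 × 1.53/(2.92 + 1.53) = 3.10 mM/s.

3.10 mM/s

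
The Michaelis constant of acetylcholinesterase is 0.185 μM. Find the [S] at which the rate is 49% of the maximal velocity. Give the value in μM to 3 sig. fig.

v/Vmax = [S]/(Km+[S]) = 0.49, so [S] = Km·0.49/(1 − 0.49) = 0.185 × 0.9608.
[S] = 0.178 μM.

0.178 μM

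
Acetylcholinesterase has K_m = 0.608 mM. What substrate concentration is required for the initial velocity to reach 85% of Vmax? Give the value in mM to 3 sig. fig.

v/Vmax = [S]/(Km+[S]) = 0.85, so [S] = Km·0.85/(1 − 0.85) = 0.608 × 5.667.
[S] = 3.45 mM.

3.45 mM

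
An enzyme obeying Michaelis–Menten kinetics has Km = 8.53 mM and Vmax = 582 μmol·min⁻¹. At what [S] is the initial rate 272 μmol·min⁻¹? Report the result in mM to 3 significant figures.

7.48 mM

Rearranging v = Vmax[S]/(Km+[S]) gives [S] = Km·v/(Vmax − v).
[S] = 8.53 × 272 / (582 − 272) = 2320/310.0 = 7.48 mM.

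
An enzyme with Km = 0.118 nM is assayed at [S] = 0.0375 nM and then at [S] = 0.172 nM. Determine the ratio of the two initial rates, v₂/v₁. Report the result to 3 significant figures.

2.46

The fractional saturations are [S]/(Km+[S]) = 0.0375/0.1555 = 0.2412 and 0.172/0.2900 = 0.5931.
v₂/v₁ is just their ratio: 0.5931/0.2412 = 2.46.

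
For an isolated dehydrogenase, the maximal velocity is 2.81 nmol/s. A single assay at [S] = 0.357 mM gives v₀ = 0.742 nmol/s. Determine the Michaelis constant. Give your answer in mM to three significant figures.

v/Vmax = 0.742/2.81 = 0.2641 = [S]/(Km+[S]).
So Km + [S] = [S]/0.2641 = 1.352 mM, giving Km = 1.352 − 0.357 = 0.995 mM.

0.995 mM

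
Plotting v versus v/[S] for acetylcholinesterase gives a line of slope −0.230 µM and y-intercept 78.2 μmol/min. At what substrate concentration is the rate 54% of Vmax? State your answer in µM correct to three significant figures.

0.270 µM

The Eadie–Hofstee slope gives Km = 0.230 µM (slope = −Km).
v/Vmax = [S]/(Km+[S]) = 0.54 ⇒ [S] = Km·0.54/(1−0.54) = 0.230 × 1.174 = 0.270 µM.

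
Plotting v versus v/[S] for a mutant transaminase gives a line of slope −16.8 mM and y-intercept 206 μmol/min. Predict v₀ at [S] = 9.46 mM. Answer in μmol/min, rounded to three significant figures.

74.2 μmol/min

In the Eadie–Hofstee form v = Vmax − Km·(v/[S]), the slope is −Km and the intercept is Vmax, so Km = 16.8 mM and Vmax = 206 μmol/min.
v = 206 × 9.46/(16.8 + 9.46) = 74.2 μmol/min.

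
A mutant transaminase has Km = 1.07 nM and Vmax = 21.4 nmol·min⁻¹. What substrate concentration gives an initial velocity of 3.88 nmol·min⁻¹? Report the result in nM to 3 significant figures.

0.237 nM

Rearranging v = Vmax[S]/(Km+[S]) gives [S] = Km·v/(Vmax − v).
[S] = 1.07 × 3.88 / (21.4 − 3.88) = 4.152/17.52 = 0.237 nM.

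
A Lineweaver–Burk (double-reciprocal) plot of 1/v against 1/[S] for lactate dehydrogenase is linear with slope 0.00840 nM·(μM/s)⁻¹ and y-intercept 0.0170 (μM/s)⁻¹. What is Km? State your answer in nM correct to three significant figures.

y-intercept = 1/Vmax ⇒ Vmax = 58.8 μM/s; slope = Km/Vmax ⇒ Km = slope × Vmax.
Km = 0.00840 × 58.8 = 0.494 nM.

0.494 nM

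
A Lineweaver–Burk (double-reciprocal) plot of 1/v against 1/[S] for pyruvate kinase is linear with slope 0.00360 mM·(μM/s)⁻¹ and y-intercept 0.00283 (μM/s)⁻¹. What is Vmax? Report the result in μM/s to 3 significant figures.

353 μM/s

The y-intercept of a Lineweaver–Burk plot equals 1/Vmax, so Vmax = 1/0.00283 = 353 μM/s.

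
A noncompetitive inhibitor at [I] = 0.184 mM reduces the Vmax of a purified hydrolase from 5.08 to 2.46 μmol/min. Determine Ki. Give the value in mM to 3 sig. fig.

Noncompetitive: Vmax,app = Vmax/α with α = 1 + [I]/Ki.
α = Vmax/Vmax,app = 5.08/2.46 = 2.065.
Since α = 1 + [I]/Ki, [I]/Ki = 2.065 − 1 = 1.065 and Ki = 0.184/1.065 = 0.173 mM.

0.173 mM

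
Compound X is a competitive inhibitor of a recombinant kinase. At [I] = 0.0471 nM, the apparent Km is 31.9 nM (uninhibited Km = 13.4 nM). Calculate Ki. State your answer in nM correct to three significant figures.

0.0341 nM

Competitive: Km,app = α·Km with α = 1 + [I]/Ki.
α = Km,app/Km = 31.9/13.4 = 2.381.
Since α = 1 + [I]/Ki, [I]/Ki = 2.381 − 1 = 1.381 and Ki = 0.0471/1.381 = 0.0341 nM.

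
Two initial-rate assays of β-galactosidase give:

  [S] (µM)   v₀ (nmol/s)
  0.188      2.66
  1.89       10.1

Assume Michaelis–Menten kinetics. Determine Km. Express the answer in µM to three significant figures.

0.845 µM

From v = Vmax[S]/(Km+[S]), each point gives Vmax = v(Km+[S])/[S].
Equating: 2.66(Km+0.188)/0.188 = 10.1(Km+1.89)/1.89.
14.15·Km + 2.66 = 5.344·Km + 10.1, so (14.15 − 5.344)·Km = 10.1 − 2.66.
Km = 7.440/8.805 = 0.845 µM; then Vmax = 2.66(0.845+0.188)/0.188 = 14.6 nmol/s.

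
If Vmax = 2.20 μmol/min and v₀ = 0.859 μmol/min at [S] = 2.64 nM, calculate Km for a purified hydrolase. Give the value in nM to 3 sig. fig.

4.12 nM

v/Vmax = 0.859/2.20 = 0.3905 = [S]/(Km+[S]).
So Km + [S] = [S]/0.3905 = 6.761 nM, giving Km = 6.761 − 2.64 = 4.12 nM.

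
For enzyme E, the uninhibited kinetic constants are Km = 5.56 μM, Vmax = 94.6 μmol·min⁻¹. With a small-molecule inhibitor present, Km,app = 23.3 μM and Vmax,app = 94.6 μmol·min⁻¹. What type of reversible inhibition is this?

Km increases (5.56 → 23.3 μM) while Vmax is unchanged — the hallmark of competitive inhibition.

competitive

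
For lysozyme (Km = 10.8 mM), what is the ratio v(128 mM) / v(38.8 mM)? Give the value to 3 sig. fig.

1.18

The fractional saturations are [S]/(Km+[S]) = 38.8/49.60 = 0.7823 and 128/138.8 = 0.9222.
v₂/v₁ is just their ratio: 0.9222/0.7823 = 1.18.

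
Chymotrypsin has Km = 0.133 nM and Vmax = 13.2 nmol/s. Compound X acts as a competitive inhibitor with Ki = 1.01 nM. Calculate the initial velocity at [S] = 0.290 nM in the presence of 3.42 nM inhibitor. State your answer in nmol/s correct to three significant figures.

α = 1 + [I]/Ki = 1 + 3.42/1.01 = 4.386.
For a competitive inhibitor, Vmax is unchanged and the apparent Km becomes α·Km: Km,app = 0.583 nM, Vmax,app = 13.2 nmol/s.
v = Vmax,app·[S]/(Km,app + [S]) = 13.2 × 0.290/(0.583 + 0.290) = 4.38 nmol/s.

4.38 nmol/s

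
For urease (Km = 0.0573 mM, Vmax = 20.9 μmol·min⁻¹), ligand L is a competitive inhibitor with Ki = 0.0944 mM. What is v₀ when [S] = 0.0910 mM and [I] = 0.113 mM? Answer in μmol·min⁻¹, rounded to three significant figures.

α = 1 + [I]/Ki = 1 + 0.113/0.0944 = 2.197.
For a competitive inhibitor, Vmax is unchanged and the apparent Km becomes α·Km: Km,app = 0.126 mM, Vmax,app = 20.9 μmol·min⁻¹.
v = Vmax,app·[S]/(Km,app + [S]) = 20.9 × 0.0910/(0.126 + 0.0910) = 8.77 μmol·min⁻¹.

8.77 μmol·min⁻¹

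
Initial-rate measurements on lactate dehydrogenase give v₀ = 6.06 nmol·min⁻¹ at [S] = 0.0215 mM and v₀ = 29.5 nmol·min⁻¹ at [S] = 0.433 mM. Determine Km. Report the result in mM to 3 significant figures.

In reciprocal form, 1/v = (Km/Vmax)·(1/[S]) + 1/Vmax. The two points give (1/[S], 1/v) = (46.51, 0.1650) and (2.309, 0.03390).
Slope = (0.1650 − 0.03390)/(46.51 − 2.309) = 0.002966; intercept = 0.1650 − 0.002966×46.51 = 0.02705.
Vmax = 1/intercept = 37.0 nmol·min⁻¹; Km = slope × Vmax = 0.002966 × 37.0 = 0.110 mM.

0.110 mM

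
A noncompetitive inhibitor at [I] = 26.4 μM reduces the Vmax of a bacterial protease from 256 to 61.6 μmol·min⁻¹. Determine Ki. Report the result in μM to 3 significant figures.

8.37 μM

Noncompetitive: Vmax,app = Vmax/α with α = 1 + [I]/Ki.
α = Vmax/Vmax,app = 256/61.6 = 4.156.
Since α = 1 + [I]/Ki, [I]/Ki = 4.156 − 1 = 3.156 and Ki = 26.4/3.156 = 8.37 μM.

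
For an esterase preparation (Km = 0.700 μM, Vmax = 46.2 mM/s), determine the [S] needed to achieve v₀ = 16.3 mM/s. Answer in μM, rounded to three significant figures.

0.382 μM

Rearranging v = Vmax[S]/(Km+[S]) gives [S] = Km·v/(Vmax − v).
[S] = 0.700 × 16.3 / (46.2 − 16.3) = 11.41/29.90 = 0.382 μM.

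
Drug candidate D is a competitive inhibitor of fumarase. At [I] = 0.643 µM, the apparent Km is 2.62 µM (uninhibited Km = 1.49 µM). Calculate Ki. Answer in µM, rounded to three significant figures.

0.848 µM

Competitive: Km,app = α·Km with α = 1 + [I]/Ki.
α = Km,app/Km = 2.62/1.49 = 1.758.
Ki = [I]/(α − 1) = 0.643/0.7584 = 0.848 µM.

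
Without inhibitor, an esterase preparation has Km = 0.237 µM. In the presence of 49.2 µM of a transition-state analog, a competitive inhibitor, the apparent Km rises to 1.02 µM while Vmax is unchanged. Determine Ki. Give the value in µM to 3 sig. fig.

14.9 µM

Competitive: Km,app = α·Km with α = 1 + [I]/Ki.
α = Km,app/Km = 1.02/0.237 = 4.304.
Since α = 1 + [I]/Ki, [I]/Ki = 4.304 − 1 = 3.304 and Ki = 49.2/3.304 = 14.9 µM.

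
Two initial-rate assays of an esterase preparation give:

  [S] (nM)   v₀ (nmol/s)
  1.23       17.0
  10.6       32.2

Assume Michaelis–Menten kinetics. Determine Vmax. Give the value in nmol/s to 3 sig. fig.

36.5 nmol/s

In reciprocal form, 1/v = (Km/Vmax)·(1/[S]) + 1/Vmax. The two points give (1/[S], 1/v) = (0.8130, 0.05882) and (0.09434, 0.03106).
Slope = (0.05882 − 0.03106)/(0.8130 − 0.09434) = 0.03864; intercept = 0.05882 − 0.03864×0.8130 = 0.02741.
Vmax = 1/intercept = 36.5 nmol/s; Km = slope × Vmax = 0.03864 × 36.5 = 1.41 nM.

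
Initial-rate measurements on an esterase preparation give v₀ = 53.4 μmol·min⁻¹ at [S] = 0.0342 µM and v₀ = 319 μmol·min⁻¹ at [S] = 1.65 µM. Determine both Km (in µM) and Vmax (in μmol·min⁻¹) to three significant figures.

From v = Vmax[S]/(Km+[S]), each point gives Vmax = v(Km+[S])/[S].
Equating: 53.4(Km+0.0342)/0.0342 = 319(Km+1.65)/1.65.
1561·Km + 53.4 = 193.3·Km + 319, so (1561 − 193.3)·Km = 319 − 53.4.
Km = 265.6/1368 = 0.194 µM; then Vmax = 53.4(0.194+0.0342)/0.0342 = 357 μmol·min⁻¹.

Km = 0.194 µM; Vmax = 357 μmol·min⁻¹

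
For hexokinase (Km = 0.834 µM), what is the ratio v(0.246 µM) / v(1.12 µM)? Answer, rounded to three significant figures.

Since Vmax cancels, v₂/v₁ = [S]₂(Km+[S]₁) / [S]₁(Km+[S]₂).
= 0.246×(0.834+1.12) / (1.12×(0.834+0.246)) = 0.4807/1.210 = 0.397.

0.397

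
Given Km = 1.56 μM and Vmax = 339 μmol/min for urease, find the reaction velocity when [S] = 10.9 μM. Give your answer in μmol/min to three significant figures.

297 μmol/min

v = Vmax·[S]/(Km + [S]) = 339 × 10.9 / (1.56 + 10.9)
  = 3695 / 12.46 = 297 μmol/min.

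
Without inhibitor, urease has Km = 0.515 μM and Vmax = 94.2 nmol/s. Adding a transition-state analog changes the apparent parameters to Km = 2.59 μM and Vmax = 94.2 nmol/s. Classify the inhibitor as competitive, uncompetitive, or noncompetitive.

competitive

Km increases (0.515 → 2.59 μM) while Vmax is unchanged — the hallmark of competitive inhibition.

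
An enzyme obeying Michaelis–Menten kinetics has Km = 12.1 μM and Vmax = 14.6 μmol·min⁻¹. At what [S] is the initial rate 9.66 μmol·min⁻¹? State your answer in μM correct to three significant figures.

23.7 μM

The required fractional saturation is v/Vmax = 9.66/14.6 = 0.6616.
Then [S]/(Km+[S]) = 0.6616 ⇒ [S] = 12.1 × 0.6616/(1 − 0.6616) = 23.7 μM.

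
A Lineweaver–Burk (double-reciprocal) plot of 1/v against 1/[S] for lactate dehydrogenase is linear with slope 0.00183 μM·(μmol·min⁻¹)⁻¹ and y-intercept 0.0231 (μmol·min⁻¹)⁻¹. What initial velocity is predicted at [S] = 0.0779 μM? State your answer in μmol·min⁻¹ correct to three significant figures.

21.5 μmol·min⁻¹

The y-intercept is 1/Vmax, so Vmax = 1/0.0231 = 43.3 μmol·min⁻¹.
The slope is Km/Vmax, so Km = 0.00183 × 43.3 = 0.0792 μM.
Then v = 43.3 × 0.0779/(0.0792 + 0.0779) = 21.5 μmol·min⁻¹.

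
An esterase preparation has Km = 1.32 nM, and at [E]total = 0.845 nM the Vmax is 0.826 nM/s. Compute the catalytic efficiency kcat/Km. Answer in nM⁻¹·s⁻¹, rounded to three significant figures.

0.741 nM⁻¹·s⁻¹

kcat = Vmax/[E]total = 0.826/0.845 = 0.978 s⁻¹.
kcat/Km = 0.978/1.32 = 0.741 nM⁻¹·s⁻¹.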